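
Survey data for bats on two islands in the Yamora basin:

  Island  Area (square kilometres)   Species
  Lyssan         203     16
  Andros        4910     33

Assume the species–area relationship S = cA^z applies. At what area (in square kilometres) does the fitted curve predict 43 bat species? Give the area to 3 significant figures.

z = ln(33/16) / ln(4910/203) = 0.7239 / 3.1858 = 0.2272
c = 16 / 203^0.2272 = 16 / 3.345 = 4.784
A = (43/4.784)^(1/0.2272) ⇒ ln A = ln(8.988)/0.2272 = 9.6639
A = e^9.6639 ≈ 15739 square kilometres

15700 square kilometres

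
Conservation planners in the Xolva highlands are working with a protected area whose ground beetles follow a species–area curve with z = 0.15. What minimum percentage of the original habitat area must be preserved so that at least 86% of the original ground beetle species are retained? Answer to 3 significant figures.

36.6%

Need (A_new/A_old)^0.15 = 0.86, so A_new/A_old = 0.86^(1/0.15) = 0.86^6.667
ln(A_new/A_old) = ln 0.86 / 0.15 = -0.1508 / 0.15 = -1.0055
A_new/A_old = e^-1.0055 ≈ 0.3659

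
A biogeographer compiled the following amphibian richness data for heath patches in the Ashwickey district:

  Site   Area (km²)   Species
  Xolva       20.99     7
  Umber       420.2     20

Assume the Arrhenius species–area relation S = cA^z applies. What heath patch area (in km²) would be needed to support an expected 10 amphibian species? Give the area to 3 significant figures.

z = ln(20/7) / ln(420.2/20.99) = 1.0498 / 2.9967 = 0.3503
c = 7 / 20.99^0.3503 = 7 / 2.905 = 2.41
A = (10/2.41)^(1/0.3503) ⇒ ln A = ln(4.15)/0.3503 = 4.0622
A = e^4.0622 ≈ 58.1 km²

58.1 km²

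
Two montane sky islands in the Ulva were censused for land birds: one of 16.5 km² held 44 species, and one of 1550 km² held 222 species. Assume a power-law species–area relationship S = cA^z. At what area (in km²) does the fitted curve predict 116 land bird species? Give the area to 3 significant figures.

251 km²

z = ln(222/44) / ln(1550/16.5) = 1.6185 / 4.5426 = 0.3563
c = 44 / 16.5^0.3563 = 44 / 2.715 = 16.21
A = (116/16.21)^(1/0.3563) ⇒ ln A = ln(7.158)/0.3563 = 5.5242
A = e^5.5242 ≈ 250.7 km²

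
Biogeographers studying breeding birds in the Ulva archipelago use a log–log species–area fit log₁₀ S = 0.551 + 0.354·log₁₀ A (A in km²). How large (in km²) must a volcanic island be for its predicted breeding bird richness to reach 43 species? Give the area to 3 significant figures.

43 = 3.556 × A^0.354  ⇒  A^0.354 = 43/3.556 = 12.09
ln A = ln(12.09) / 0.354 = 2.4925 / 0.354 = 7.0409
A = e^7.0409 ≈ 1142 km²

1140 km²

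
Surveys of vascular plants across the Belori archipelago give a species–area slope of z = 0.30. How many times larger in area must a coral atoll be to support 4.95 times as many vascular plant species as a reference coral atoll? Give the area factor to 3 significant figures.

(A₂/A₁)^0.3 = 4.95, so A₂/A₁ = 4.95^(1/0.3) = 4.95^3.333
ln(A₂/A₁) = ln 4.95 / 0.3 = 1.5994 / 0.3 = 5.3313
A₂/A₁ = e^5.3313 ≈ 206.7

207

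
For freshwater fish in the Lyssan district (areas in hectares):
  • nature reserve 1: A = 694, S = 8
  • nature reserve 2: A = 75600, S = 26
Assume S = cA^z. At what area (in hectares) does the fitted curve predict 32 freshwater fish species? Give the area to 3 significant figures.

173000 hectares

z = ln(26/8) / ln(75600/694) = 1.1787 / 4.6907 = 0.2513
c = 8 / 694^0.2513 = 8 / 5.176 = 1.546
A = (32/1.546)^(1/0.2513) ⇒ ln A = ln(20.7)/0.2513 = 12.0596
A = e^12.0596 ≈ 172743 hectares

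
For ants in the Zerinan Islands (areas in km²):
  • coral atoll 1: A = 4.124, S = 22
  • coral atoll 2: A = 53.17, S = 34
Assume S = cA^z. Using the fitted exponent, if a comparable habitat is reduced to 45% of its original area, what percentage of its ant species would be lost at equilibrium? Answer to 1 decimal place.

z = ln(34/22) / ln(53.17/4.124) = 0.4353 / 2.5567 = 0.1703
S_new/S_old = (A_new/A_old)^z = 0.45^0.1703 = exp(0.1703 × -0.7985) = 0.8729
Fraction lost = 1 − 0.8729 = 0.1271

12.7%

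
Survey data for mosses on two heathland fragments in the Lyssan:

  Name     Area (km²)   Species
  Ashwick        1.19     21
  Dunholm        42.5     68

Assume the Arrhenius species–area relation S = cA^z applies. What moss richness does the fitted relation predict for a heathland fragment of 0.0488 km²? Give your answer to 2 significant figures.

7.4

z = ln(68/21) / ln(42.5/1.19) = 1.1750 / 3.5756 = 0.3286
c = 21 / 1.19^0.3286 = 21 / 1.059 = 19.83
S₃ = 19.83 × 0.0488^0.3286 = 19.83 × 0.3707 ≈ 7.352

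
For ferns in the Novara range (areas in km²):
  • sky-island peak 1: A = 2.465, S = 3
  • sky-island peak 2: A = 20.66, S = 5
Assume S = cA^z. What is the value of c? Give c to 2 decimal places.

2.42

z = ln(S₂/S₁) / ln(A₂/A₁) = ln(5/3) / ln(20.66/2.465) = 0.5108 / 2.1260 = 0.2403
c = S₁ / A₁^z = 3 / 2.465^0.2403 = 3 / 1.242 = 2.415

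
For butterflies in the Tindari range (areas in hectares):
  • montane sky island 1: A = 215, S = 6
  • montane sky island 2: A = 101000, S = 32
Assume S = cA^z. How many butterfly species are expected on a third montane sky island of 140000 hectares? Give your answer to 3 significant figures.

35.0

z = ln(32/6) / ln(101000/215) = 1.6740 / 6.1522 = 0.2721
c = 6 / 215^0.2721 = 6 / 4.312 = 1.392
S₃ = 1.392 × 140000^0.2721 = 1.392 × 25.13 ≈ 34.97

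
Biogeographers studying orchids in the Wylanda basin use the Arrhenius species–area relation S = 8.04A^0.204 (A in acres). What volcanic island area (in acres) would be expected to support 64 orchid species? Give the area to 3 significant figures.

64 = 8.04 × A^0.204  ⇒  A^0.204 = 64/8.04 = 7.96
ln A = ln(7.96) / 0.204 = 2.0745 / 0.204 = 10.1689
A = e^10.1689 ≈ 26079 acres

26100 acres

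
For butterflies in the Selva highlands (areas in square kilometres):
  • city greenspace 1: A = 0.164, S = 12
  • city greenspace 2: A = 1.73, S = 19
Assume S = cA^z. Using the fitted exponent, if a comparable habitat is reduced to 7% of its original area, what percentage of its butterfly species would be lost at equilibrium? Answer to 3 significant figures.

40.5%

z = ln(19/12) / ln(1.73/0.164) = 0.4595 / 2.3560 = 0.1950
S_new/S_old = (A_new/A_old)^z = 0.07^0.1950 = exp(0.1950 × -2.6593) = 0.5953
Fraction lost = 1 − 0.5953 = 0.4047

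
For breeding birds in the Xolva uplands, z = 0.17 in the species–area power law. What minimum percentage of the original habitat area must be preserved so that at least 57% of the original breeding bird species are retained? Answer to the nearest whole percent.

4%

Need (A_new/A_old)^0.17 = 0.57, so A_new/A_old = 0.57^(1/0.17) = 0.57^5.882
ln(A_new/A_old) = ln 0.57 / 0.17 = -0.5621 / 0.17 = -3.3066
A_new/A_old = e^-3.3066 ≈ 0.03664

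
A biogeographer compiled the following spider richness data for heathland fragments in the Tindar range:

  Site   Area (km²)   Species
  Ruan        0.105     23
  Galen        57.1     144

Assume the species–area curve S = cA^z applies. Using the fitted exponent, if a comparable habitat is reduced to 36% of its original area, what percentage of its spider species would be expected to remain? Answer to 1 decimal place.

74.3%

z = ln(144/23) / ln(57.1/0.105) = 1.8343 / 6.2986 = 0.2912
S_new/S_old = (A_new/A_old)^z = 0.36^0.2912 = exp(0.2912 × -1.0217) = 0.7426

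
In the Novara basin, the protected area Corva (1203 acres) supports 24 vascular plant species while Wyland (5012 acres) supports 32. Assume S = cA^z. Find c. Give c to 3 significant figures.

z = ln(S₂/S₁) / ln(A₂/A₁) = ln(32/24) / ln(5012/1203) = 0.2877 / 1.4270 = 0.2016
c = S₁ / A₁^z = 24 / 1203^0.2016 = 24 / 4.178 = 5.744

5.74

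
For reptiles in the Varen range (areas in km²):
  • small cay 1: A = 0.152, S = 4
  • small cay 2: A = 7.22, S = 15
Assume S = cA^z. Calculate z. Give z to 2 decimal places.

Taking logs: ln S = ln c + z ln A, so z = (ln S₂ − ln S₁)/(ln A₂ − ln A₁).
z = ln(15/4) / ln(7.22/0.152) = ln(3.75) / ln(47.5) = 1.3218 / 3.8607 = 0.3424

0.34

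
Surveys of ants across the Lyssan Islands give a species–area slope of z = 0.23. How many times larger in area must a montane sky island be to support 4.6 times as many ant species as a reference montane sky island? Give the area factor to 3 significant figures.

761

(A₂/A₁)^0.23 = 4.6, so A₂/A₁ = 4.6^(1/0.23) = 4.6^4.348
ln(A₂/A₁) = ln 4.6 / 0.23 = 1.5261 / 0.23 = 6.6350
A₂/A₁ = e^6.6350 ≈ 761.3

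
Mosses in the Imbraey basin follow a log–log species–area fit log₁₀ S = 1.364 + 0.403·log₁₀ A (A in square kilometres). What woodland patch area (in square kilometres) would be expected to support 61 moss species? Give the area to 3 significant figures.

11.1 square kilometres

61 = 23.12 × A^0.403  ⇒  A^0.403 = 61/23.12 = 2.638
ln A = ln(2.638) / 0.403 = 0.9701 / 0.403 = 2.4073
A = e^2.4073 ≈ 11.1 square kilometres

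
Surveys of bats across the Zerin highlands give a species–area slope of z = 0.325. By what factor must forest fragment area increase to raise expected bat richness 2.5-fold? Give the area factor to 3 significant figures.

(A₂/A₁)^0.325 = 2.5, so A₂/A₁ = 2.5^(1/0.325) = 2.5^3.077
ln(A₂/A₁) = ln 2.5 / 0.325 = 0.9163 / 0.325 = 2.8194
A₂/A₁ = e^2.8194 ≈ 16.77

16.8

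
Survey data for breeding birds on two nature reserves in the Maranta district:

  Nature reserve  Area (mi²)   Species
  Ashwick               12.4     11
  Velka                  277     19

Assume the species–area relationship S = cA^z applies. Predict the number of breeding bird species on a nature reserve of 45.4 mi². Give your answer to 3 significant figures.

z = ln(19/11) / ln(277/12.4) = 0.5465 / 3.1063 = 0.1759
c = 11 / 12.4^0.1759 = 11 / 1.557 = 7.063
S₃ = 7.063 × 45.4^0.1759 = 7.063 × 1.957 ≈ 13.82

13.8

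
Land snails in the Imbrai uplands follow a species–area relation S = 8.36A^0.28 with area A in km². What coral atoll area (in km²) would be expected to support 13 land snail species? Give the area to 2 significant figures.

4.8 km²

13 = 8.36 × A^0.28  ⇒  A^0.28 = 13/8.36 = 1.555
ln A = ln(1.555) / 0.28 = 0.4415 / 0.28 = 1.5768
A = e^1.5768 ≈ 4.839 km²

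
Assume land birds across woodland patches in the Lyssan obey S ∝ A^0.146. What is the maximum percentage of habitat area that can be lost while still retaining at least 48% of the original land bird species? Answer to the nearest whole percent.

Need (A_new/A_old)^0.146 = 0.48, so A_new/A_old = 0.48^(1/0.146) = 0.48^6.849
ln(A_new/A_old) = ln 0.48 / 0.146 = -0.7340 / 0.146 = -5.0272
A_new/A_old = e^-5.0272 ≈ 0.006557
Fraction that can be lost = 1 − 0.006557 = 0.9934

99%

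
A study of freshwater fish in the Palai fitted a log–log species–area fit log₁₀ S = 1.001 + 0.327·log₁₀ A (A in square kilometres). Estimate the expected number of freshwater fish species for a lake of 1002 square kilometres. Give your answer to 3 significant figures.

96.0

S = 10.02 × 1002^0.327 = 10.02 × 9.578 ≈ 96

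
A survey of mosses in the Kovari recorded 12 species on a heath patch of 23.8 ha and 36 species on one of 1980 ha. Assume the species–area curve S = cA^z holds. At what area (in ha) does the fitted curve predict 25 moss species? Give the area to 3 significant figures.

456 ha

z = ln(36/12) / ln(1980/23.8) = 1.0986 / 4.4212 = 0.2485
c = 12 / 23.8^0.2485 = 12 / 2.198 = 5.459
A = (25/5.459)^(1/0.2485) ⇒ ln A = ln(4.58)/0.2485 = 6.1234
A = e^6.1234 ≈ 456.4 ha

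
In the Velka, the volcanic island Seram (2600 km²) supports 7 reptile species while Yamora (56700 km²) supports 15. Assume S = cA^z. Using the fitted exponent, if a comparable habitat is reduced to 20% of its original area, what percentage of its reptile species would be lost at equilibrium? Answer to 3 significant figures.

z = ln(15/7) / ln(56700/2600) = 0.7621 / 3.0823 = 0.2473
S_new/S_old = (A_new/A_old)^z = 0.2^0.2473 = exp(0.2473 × -1.6094) = 0.6717
Fraction lost = 1 − 0.6717 = 0.3283

32.8%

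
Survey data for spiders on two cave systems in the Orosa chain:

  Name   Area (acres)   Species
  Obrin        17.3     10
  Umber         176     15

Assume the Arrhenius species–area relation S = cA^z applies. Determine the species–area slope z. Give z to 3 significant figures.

0.175

Taking logs: ln S = ln c + z ln A, so z = (ln S₂ − ln S₁)/(ln A₂ − ln A₁).
z = ln(15/10) / ln(176/17.3) = ln(1.5) / ln(10.17) = 0.4055 / 2.3198 = 0.1748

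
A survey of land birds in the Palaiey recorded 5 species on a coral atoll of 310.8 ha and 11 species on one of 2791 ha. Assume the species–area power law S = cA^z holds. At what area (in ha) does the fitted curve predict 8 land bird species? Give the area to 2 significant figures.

1200 ha

z = ln(11/5) / ln(2791/310.8) = 0.7885 / 2.1950 = 0.3592
c = 5 / 310.8^0.3592 = 5 / 7.858 = 0.6363
A = (8/0.6363)^(1/0.3592) ⇒ ln A = ln(12.57)/0.3592 = 7.0476
A = e^7.0476 ≈ 1150 ha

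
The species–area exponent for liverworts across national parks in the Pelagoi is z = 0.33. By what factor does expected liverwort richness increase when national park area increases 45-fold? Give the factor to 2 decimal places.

3.51

S₂/S₁ = (A₂/A₁)^z = 45^0.33
ln(S₂/S₁) = 0.33 × ln 45 = 0.33 × 3.8067 = 1.2562
S₂/S₁ = e^1.2562 ≈ 3.512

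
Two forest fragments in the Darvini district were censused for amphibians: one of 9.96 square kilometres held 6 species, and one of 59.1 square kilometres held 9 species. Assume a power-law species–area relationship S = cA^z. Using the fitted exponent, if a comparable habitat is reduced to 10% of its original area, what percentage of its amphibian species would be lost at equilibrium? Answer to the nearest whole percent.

41%

z = ln(9/6) / ln(59.1/9.96) = 0.4055 / 1.7807 = 0.2277
S_new/S_old = (A_new/A_old)^z = 0.1^0.2277 = exp(0.2277 × -2.3026) = 0.592
Fraction lost = 1 − 0.592 = 0.408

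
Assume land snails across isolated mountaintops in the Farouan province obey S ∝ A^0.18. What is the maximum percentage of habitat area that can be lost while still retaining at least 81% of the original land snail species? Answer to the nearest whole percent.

Need (A_new/A_old)^0.18 = 0.81, so A_new/A_old = 0.81^(1/0.18) = 0.81^5.556
ln(A_new/A_old) = ln 0.81 / 0.18 = -0.2107 / 0.18 = -1.1707
A_new/A_old = e^-1.1707 ≈ 0.3102
Fraction that can be lost = 1 − 0.3102 = 0.6898

69%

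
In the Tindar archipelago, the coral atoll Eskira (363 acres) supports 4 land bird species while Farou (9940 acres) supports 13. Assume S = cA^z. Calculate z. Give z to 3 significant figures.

0.356

Taking logs: ln S = ln c + z ln A, so z = (ln S₂ − ln S₁)/(ln A₂ − ln A₁).
z = ln(13/4) / ln(9940/363) = ln(3.25) / ln(27.38) = 1.1787 / 3.3099 = 0.3561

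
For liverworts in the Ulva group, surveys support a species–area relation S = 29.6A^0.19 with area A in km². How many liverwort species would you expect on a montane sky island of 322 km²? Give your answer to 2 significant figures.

89

S = 29.6 × 322^0.19 = 29.6 × 2.996 ≈ 88.67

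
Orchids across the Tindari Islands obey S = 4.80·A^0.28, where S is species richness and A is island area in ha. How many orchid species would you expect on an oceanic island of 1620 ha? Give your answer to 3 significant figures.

S = 4.8 × 1620^0.28
ln S = ln 4.8 + 0.28 × ln 1620 = 1.5686 + 0.28 × 7.3902 = 3.6379
S = e^3.6379 ≈ 38.01

38.0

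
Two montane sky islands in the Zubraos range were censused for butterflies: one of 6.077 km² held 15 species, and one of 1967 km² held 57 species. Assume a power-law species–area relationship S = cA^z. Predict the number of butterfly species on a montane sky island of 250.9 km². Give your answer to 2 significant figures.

z = ln(57/15) / ln(1967/6.077) = 1.3350 / 5.7798 = 0.2310
c = 15 / 6.077^0.2310 = 15 / 1.517 = 9.887
S₃ = 9.887 × 250.9^0.2310 = 9.887 × 3.583 ≈ 35.42

35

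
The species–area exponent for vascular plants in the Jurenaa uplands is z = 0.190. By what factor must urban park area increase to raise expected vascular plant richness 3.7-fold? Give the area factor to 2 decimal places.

978.44

(A₂/A₁)^0.19 = 3.7, so A₂/A₁ = 3.7^(1/0.19) = 3.7^5.263
ln(A₂/A₁) = ln 3.7 / 0.19 = 1.3083 / 0.19 = 6.8860
A₂/A₁ = e^6.8860 ≈ 978.4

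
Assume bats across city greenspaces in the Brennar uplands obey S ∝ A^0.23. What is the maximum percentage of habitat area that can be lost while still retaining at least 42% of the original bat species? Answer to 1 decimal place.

Need (A_new/A_old)^0.23 = 0.42, so A_new/A_old = 0.42^(1/0.23) = 0.42^4.348
ln(A_new/A_old) = ln 0.42 / 0.23 = -0.8675 / 0.23 = -3.7717
A_new/A_old = e^-3.7717 ≈ 0.02301
Fraction that can be lost = 1 − 0.02301 = 0.977

97.7%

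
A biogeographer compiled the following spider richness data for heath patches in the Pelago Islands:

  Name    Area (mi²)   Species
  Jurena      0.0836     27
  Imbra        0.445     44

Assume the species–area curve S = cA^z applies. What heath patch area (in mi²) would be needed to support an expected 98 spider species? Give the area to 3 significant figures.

6.90 mi²

z = ln(44/27) / ln(0.445/0.0836) = 0.4884 / 1.6720 = 0.2921
c = 27 / 0.0836^0.2921 = 27 / 0.4844 = 55.74
A = (98/55.74)^(1/0.2921) ⇒ ln A = ln(1.758)/0.2921 = 1.9320
A = e^1.9320 ≈ 6.904 mi²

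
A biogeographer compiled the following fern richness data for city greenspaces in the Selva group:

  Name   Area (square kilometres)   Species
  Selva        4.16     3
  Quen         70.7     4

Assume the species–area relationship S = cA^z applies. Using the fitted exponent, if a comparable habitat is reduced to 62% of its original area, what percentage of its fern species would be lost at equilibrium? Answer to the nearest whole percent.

5%

z = ln(4/3) / ln(70.7/4.16) = 0.2877 / 2.8329 = 0.1015
S_new/S_old = (A_new/A_old)^z = 0.62^0.1015 = exp(0.1015 × -0.4780) = 0.9526
Fraction lost = 1 − 0.9526 = 0.04738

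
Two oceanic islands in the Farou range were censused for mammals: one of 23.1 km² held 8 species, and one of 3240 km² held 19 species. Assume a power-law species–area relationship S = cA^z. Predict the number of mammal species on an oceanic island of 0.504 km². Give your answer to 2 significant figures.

4.1

z = ln(19/8) / ln(3240/23.1) = 0.8650 / 4.9435 = 0.1750
c = 8 / 23.1^0.1750 = 8 / 1.732 = 4.618
S₃ = 4.618 × 0.504^0.1750 = 4.618 × 0.887 ≈ 4.097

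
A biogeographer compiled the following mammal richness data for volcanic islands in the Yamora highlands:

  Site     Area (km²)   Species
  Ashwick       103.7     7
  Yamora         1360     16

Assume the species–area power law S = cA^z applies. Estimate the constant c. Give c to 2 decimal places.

1.58

z = ln(S₂/S₁) / ln(A₂/A₁) = ln(16/7) / ln(1360/103.7) = 0.8267 / 2.5737 = 0.3212
c = S₁ / A₁^z = 7 / 103.7^0.3212 = 7 / 4.441 = 1.576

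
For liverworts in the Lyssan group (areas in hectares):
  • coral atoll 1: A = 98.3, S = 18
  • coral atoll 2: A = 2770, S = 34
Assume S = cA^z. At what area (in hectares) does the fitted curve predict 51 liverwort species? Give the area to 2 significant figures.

23000 hectares

z = ln(34/18) / ln(2770/98.3) = 0.6360 / 3.3386 = 0.1905
c = 18 / 98.3^0.1905 = 18 / 2.396 = 7.511
A = (51/7.511)^(1/0.1905) ⇒ ln A = ln(6.79)/0.1905 = 10.0551
A = e^10.0551 ≈ 23273 hectares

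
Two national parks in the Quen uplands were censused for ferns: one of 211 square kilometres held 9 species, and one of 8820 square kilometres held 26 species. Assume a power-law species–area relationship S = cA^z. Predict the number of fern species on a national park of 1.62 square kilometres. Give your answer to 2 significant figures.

2.3

z = ln(26/9) / ln(8820/211) = 1.0609 / 3.7329 = 0.2842
c = 9 / 211^0.2842 = 9 / 4.577 = 1.967
S₃ = 1.967 × 1.62^0.2842 = 1.967 × 1.147 ≈ 2.255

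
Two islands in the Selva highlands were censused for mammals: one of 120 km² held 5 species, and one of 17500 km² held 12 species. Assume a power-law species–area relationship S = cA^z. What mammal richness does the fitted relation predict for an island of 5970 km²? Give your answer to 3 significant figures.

9.93

z = ln(12/5) / ln(17500/120) = 0.8755 / 4.9825 = 0.1757
c = 5 / 120^0.1757 = 5 / 2.319 = 2.156
S₃ = 2.156 × 5970^0.1757 = 2.156 × 4.608 ≈ 9.934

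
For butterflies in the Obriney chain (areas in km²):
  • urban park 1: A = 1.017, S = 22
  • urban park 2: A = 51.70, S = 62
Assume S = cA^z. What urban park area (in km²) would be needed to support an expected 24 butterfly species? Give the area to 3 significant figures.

1.41 km²

z = ln(62/22) / ln(51.7/1.017) = 1.0361 / 3.9286 = 0.2637
c = 22 / 1.017^0.2637 = 22 / 1.004 = 21.9
A = (24/21.9)^(1/0.2637) ⇒ ln A = ln(1.096)/0.2637 = 0.3468
A = e^0.3468 ≈ 1.415 km²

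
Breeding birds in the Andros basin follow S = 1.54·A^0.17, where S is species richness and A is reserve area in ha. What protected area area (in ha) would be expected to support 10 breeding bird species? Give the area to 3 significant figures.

60200 ha

10 = 1.54 × A^0.17  ⇒  A^0.17 = 10/1.54 = 6.494
ln A = ln(6.494) / 0.17 = 1.8708 / 0.17 = 11.0047
A = e^11.0047 ≈ 60158 ha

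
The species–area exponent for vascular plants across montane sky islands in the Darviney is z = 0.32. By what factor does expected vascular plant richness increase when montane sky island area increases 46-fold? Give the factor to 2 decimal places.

S₂/S₁ = (A₂/A₁)^z = 46^0.32
ln(S₂/S₁) = 0.32 × ln 46 = 0.32 × 3.8286 = 1.2252
S₂/S₁ = e^1.2252 ≈ 3.405

3.40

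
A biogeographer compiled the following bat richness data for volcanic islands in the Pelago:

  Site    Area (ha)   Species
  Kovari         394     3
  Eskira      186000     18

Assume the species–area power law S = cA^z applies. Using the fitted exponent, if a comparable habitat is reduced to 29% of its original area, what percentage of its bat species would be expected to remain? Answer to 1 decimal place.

z = ln(18/3) / ln(186000/394) = 1.7918 / 6.1572 = 0.2910
S_new/S_old = (A_new/A_old)^z = 0.29^0.2910 = exp(0.2910 × -1.2379) = 0.6975

69.8%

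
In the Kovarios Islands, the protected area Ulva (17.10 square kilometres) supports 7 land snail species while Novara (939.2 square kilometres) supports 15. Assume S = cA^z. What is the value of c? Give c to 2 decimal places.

z = ln(S₂/S₁) / ln(A₂/A₁) = ln(15/7) / ln(939.2/17.1) = 0.7621 / 4.0059 = 0.1903
c = S₁ / A₁^z = 7 / 17.1^0.1903 = 7 / 1.716 = 4.079

4.08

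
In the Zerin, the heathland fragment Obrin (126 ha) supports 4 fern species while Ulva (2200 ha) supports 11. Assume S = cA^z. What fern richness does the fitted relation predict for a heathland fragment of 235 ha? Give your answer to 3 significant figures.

4.99

z = ln(11/4) / ln(2200/126) = 1.0116 / 2.8599 = 0.3537
c = 4 / 126^0.3537 = 4 / 5.533 = 0.723
S₃ = 0.723 × 235^0.3537 = 0.723 × 6.897 ≈ 4.987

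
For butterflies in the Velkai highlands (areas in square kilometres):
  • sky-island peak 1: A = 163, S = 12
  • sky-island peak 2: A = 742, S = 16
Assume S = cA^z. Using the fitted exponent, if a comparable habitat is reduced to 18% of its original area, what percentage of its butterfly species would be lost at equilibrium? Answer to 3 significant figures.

27.8%

z = ln(16/12) / ln(742/163) = 0.2877 / 1.5156 = 0.1898
S_new/S_old = (A_new/A_old)^z = 0.18^0.1898 = exp(0.1898 × -1.7148) = 0.7222
Fraction lost = 1 − 0.7222 = 0.2778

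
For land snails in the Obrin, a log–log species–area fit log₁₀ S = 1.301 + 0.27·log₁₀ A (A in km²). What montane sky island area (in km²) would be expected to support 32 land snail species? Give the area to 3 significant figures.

5.70 km²

32 = 20 × A^0.27  ⇒  A^0.27 = 32/20 = 1.6
ln A = ln(1.6) / 0.27 = 0.4701 / 0.27 = 1.7410
A = e^1.7410 ≈ 5.703 km²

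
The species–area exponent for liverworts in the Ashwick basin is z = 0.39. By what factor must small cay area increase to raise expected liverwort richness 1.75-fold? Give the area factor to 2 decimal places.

4.20

(A₂/A₁)^0.39 = 1.75, so A₂/A₁ = 1.75^(1/0.39) = 1.75^2.564
ln(A₂/A₁) = ln 1.75 / 0.39 = 0.5596 / 0.39 = 1.4349
A₂/A₁ = e^1.4349 ≈ 4.199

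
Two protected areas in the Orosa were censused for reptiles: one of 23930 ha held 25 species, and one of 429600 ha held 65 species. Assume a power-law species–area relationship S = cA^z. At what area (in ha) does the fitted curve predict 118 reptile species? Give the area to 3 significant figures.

z = ln(65/25) / ln(429600/23930) = 0.9555 / 2.8877 = 0.3309
c = 25 / 23930^0.3309 = 25 / 28.11 = 0.8892
A = (118/0.8892)^(1/0.3309) ⇒ ln A = ln(132.7)/0.3309 = 14.7727
A = e^14.7727 ≈ 2604429 ha

2600000 ha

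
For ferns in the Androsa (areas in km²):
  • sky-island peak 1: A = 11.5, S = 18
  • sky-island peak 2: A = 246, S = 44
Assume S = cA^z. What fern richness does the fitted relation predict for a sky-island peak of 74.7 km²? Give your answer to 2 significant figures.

z = ln(44/18) / ln(246/11.5) = 0.8938 / 3.0630 = 0.2918
c = 18 / 11.5^0.2918 = 18 / 2.04 = 8.826
S₃ = 8.826 × 74.7^0.2918 = 8.826 × 3.521 ≈ 31.07

31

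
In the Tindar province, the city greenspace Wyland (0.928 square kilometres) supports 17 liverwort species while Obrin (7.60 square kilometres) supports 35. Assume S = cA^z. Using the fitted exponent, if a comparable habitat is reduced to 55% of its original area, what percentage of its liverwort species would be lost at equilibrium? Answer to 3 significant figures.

18.6%

z = ln(35/17) / ln(7.6/0.928) = 0.7221 / 2.1029 = 0.3434
S_new/S_old = (A_new/A_old)^z = 0.55^0.3434 = exp(0.3434 × -0.5978) = 0.8144
Fraction lost = 1 − 0.8144 = 0.1856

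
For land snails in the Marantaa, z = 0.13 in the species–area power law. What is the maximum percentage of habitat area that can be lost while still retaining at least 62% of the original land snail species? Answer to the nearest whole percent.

Need (A_new/A_old)^0.13 = 0.62, so A_new/A_old = 0.62^(1/0.13) = 0.62^7.692
ln(A_new/A_old) = ln 0.62 / 0.13 = -0.4780 / 0.13 = -3.6772
A_new/A_old = e^-3.6772 ≈ 0.02529
Fraction that can be lost = 1 − 0.02529 = 0.9747

97%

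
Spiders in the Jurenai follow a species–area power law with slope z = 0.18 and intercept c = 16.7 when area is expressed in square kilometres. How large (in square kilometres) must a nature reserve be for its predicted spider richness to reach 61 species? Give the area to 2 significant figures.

1300 square kilometres

61 = 16.7 × A^0.18  ⇒  A^0.18 = 61/16.7 = 3.653
ln A = ln(3.653) / 0.18 = 1.2955 / 0.18 = 7.1970
A = e^7.1970 ≈ 1335 square kilometres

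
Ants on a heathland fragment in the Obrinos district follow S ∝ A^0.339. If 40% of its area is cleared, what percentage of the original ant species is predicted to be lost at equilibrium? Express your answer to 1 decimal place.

S_new/S_old = (A_new/A_old)^z = 0.6^0.339
= exp(0.339 × ln 0.6) = exp(0.339 × -0.5108) = exp(-0.1732) ≈ 0.841
Fraction lost = 1 − 0.841 = 0.159

15.9%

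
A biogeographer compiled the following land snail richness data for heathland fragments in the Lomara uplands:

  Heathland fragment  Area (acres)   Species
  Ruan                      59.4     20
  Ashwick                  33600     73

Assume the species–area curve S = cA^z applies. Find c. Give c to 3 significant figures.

z = ln(S₂/S₁) / ln(A₂/A₁) = ln(73/20) / ln(33600/59.4) = 1.2947 / 6.3380 = 0.2043
c = S₁ / A₁^z = 20 / 59.4^0.2043 = 20 / 2.303 = 8.683

8.68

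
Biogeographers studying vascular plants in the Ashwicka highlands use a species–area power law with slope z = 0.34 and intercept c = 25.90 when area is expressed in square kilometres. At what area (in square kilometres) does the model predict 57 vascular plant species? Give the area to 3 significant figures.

10.2 square kilometres

57 = 25.9 × A^0.34  ⇒  A^0.34 = 57/25.9 = 2.201
ln A = ln(2.201) / 0.34 = 0.7888 / 0.34 = 2.3200
A = e^2.3200 ≈ 10.18 square kilometres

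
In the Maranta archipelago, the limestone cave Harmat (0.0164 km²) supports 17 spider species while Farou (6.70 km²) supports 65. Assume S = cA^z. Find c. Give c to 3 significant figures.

42.5

z = ln(S₂/S₁) / ln(A₂/A₁) = ln(65/17) / ln(6.7/0.0164) = 1.3412 / 6.0126 = 0.2231
c = S₁ / A₁^z = 17 / 0.0164^0.2231 = 17 / 0.3998 = 42.53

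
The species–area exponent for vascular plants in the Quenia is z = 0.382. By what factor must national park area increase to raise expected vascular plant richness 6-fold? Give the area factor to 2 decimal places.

108.90

(A₂/A₁)^0.382 = 6, so A₂/A₁ = 6^(1/0.382) = 6^2.618
ln(A₂/A₁) = ln 6 / 0.382 = 1.7918 / 0.382 = 4.6905
A₂/A₁ = e^4.6905 ≈ 108.9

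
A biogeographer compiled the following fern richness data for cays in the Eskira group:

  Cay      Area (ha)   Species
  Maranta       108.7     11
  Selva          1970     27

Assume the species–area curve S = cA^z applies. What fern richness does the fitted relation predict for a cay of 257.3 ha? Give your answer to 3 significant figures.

z = ln(27/11) / ln(1970/108.7) = 0.8979 / 2.8972 = 0.3099
c = 11 / 108.7^0.3099 = 11 / 4.277 = 2.572
S₃ = 2.572 × 257.3^0.3099 = 2.572 × 5.586 ≈ 14.37

14.4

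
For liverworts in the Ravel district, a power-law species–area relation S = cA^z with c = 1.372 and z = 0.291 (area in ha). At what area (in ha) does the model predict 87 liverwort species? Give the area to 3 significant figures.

1560000 ha

87 = 1.372 × A^0.291  ⇒  A^0.291 = 87/1.372 = 63.41
ln A = ln(63.41) / 0.291 = 4.1496 / 0.291 = 14.2599
A = e^14.2599 ≈ 1559579 ha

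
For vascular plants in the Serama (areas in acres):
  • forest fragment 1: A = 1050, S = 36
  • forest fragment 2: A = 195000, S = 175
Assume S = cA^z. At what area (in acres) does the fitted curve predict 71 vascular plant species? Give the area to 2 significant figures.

z = ln(175/36) / ln(195000/1050) = 1.5813 / 5.2242 = 0.3027
c = 36 / 1050^0.3027 = 36 / 8.212 = 4.384
A = (71/4.384)^(1/0.3027) ⇒ ln A = ln(16.2)/0.3027 = 9.2004
A = e^9.2004 ≈ 9901 acres

9900 acres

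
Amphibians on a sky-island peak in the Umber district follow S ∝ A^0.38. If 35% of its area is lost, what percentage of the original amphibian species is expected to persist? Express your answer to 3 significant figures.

S_new/S_old = (A_new/A_old)^z = 0.65^0.38
= exp(0.38 × ln 0.65) = exp(0.38 × -0.4308) = exp(-0.1637) ≈ 0.849

84.9%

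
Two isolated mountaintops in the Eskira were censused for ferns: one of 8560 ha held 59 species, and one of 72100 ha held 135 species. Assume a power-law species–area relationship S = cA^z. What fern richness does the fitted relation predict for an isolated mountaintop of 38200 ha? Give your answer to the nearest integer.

105

z = ln(135/59) / ln(72100/8560) = 0.8277 / 2.1310 = 0.3884
c = 59 / 8560^0.3884 = 59 / 33.69 = 1.751
S₃ = 1.751 × 38200^0.3884 = 1.751 × 60.23 ≈ 105.5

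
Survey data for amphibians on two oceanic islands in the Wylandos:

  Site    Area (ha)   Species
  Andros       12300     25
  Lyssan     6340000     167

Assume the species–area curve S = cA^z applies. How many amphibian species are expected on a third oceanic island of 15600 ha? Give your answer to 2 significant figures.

27

z = ln(167/25) / ln(6340000/12300) = 1.8991 / 6.2450 = 0.3041
c = 25 / 12300^0.3041 = 25 / 17.53 = 1.426
S₃ = 1.426 × 15600^0.3041 = 1.426 × 18.84 ≈ 26.87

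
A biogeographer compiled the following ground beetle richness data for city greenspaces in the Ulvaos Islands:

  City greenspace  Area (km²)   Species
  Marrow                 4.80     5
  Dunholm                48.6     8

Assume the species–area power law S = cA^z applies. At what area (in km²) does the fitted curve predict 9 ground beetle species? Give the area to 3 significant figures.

86.8 km²

z = ln(8/5) / ln(48.6/4.8) = 0.4700 / 2.3150 = 0.2030
c = 5 / 4.8^0.2030 = 5 / 1.375 = 3.636
A = (9/3.636)^(1/0.2030) ⇒ ln A = ln(2.475)/0.2030 = 4.4638
A = e^4.4638 ≈ 86.81 km²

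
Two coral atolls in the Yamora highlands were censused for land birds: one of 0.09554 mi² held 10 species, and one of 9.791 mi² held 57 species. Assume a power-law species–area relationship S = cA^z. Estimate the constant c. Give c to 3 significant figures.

24.2

z = ln(S₂/S₁) / ln(A₂/A₁) = ln(57/10) / ln(9.791/0.09554) = 1.7405 / 4.6297 = 0.3759
c = S₁ / A₁^z = 10 / 0.09554^0.3759 = 10 / 0.4136 = 24.18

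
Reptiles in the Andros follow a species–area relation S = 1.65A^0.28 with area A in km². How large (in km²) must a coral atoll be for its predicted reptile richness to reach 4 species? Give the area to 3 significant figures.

4 = 1.65 × A^0.28  ⇒  A^0.28 = 4/1.65 = 2.424
ln A = ln(2.424) / 0.28 = 0.8855 / 0.28 = 3.1626
A = e^3.1626 ≈ 23.63 km²

23.6 km²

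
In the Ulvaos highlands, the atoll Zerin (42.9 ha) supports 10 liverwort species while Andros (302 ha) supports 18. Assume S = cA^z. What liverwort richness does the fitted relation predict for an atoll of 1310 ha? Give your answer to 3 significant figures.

28.0

z = ln(18/10) / ln(302/42.9) = 0.5878 / 1.9516 = 0.3012
c = 10 / 42.9^0.3012 = 10 / 3.102 = 3.223
S₃ = 3.223 × 1310^0.3012 = 3.223 × 8.687 ≈ 28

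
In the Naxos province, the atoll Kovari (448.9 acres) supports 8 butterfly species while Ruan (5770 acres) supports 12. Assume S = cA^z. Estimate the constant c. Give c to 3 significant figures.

z = ln(S₂/S₁) / ln(A₂/A₁) = ln(12/8) / ln(5770/448.9) = 0.4055 / 2.5536 = 0.1588
c = S₁ / A₁^z = 8 / 448.9^0.1588 = 8 / 2.637 = 3.034

3.03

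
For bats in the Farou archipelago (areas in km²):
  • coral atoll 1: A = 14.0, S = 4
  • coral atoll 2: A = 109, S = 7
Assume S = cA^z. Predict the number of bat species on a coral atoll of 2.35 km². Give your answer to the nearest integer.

z = ln(7/4) / ln(109/14) = 0.5596 / 2.0523 = 0.2727
c = 4 / 14^0.2727 = 4 / 2.054 = 1.948
S₃ = 1.948 × 2.35^0.2727 = 1.948 × 1.262 ≈ 2.459

2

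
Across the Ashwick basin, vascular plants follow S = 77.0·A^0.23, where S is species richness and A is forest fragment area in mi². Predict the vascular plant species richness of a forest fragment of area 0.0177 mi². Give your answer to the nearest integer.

30 species

S = 77 × 0.0177^0.23 = 77 × 0.3954 ≈ 30.45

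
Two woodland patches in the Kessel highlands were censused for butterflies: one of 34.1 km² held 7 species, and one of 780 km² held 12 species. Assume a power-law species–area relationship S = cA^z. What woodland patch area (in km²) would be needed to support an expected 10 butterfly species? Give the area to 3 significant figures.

271 km²

z = ln(12/7) / ln(780/34.1) = 0.5390 / 3.1300 = 0.1722
c = 7 / 34.1^0.1722 = 7 / 1.836 = 3.812
A = (10/3.812)^(1/0.1722) ⇒ ln A = ln(2.623)/0.1722 = 5.6005
A = e^5.6005 ≈ 270.6 km²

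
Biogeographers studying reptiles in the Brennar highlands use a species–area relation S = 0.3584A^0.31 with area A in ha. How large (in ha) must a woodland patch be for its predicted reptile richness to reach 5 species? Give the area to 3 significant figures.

4920 ha

5 = 0.3584 × A^0.31  ⇒  A^0.31 = 5/0.3584 = 13.95
ln A = ln(13.95) / 0.31 = 2.6355 / 0.31 = 8.5018
A = e^8.5018 ≈ 4923 ha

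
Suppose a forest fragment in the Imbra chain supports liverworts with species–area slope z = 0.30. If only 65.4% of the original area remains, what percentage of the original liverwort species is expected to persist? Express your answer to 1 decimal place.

88.0%

S_new/S_old = (A_new/A_old)^z = 0.654^0.3
= exp(0.3 × ln 0.654) = exp(0.3 × -0.4246) = exp(-0.1274) ≈ 0.8804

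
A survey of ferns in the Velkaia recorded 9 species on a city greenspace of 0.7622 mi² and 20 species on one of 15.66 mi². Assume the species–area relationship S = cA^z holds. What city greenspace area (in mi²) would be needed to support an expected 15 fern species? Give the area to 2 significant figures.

z = ln(20/9) / ln(15.66/0.7622) = 0.7985 / 3.0227 = 0.2642
c = 9 / 0.7622^0.2642 = 9 / 0.9308 = 9.669
A = (15/9.669)^(1/0.2642) ⇒ ln A = ln(1.551)/0.2642 = 1.6621
A = e^1.6621 ≈ 5.27 mi²

5.3 mi²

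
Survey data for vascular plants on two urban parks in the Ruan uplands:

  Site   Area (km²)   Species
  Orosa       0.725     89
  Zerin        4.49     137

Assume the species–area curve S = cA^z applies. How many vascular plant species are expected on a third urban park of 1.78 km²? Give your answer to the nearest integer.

110

z = ln(137/89) / ln(4.49/0.725) = 0.4313 / 1.8234 = 0.2366
c = 89 / 0.725^0.2366 = 89 / 0.9267 = 96.03
S₃ = 96.03 × 1.78^0.2366 = 96.03 × 1.146 ≈ 110.1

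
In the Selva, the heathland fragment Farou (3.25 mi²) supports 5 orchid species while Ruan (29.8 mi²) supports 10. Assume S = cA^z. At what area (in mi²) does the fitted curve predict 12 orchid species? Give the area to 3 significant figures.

53.4 mi²

z = ln(10/5) / ln(29.8/3.25) = 0.6931 / 2.2159 = 0.3128
c = 5 / 3.25^0.3128 = 5 / 1.446 = 3.458
A = (12/3.458)^(1/0.3128) ⇒ ln A = ln(3.47)/0.3128 = 3.9774
A = e^3.9774 ≈ 53.38 mi²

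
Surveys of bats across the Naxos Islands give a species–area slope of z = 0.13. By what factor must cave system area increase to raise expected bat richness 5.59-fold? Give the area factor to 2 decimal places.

(A₂/A₁)^0.13 = 5.59, so A₂/A₁ = 5.59^(1/0.13) = 5.59^7.692
ln(A₂/A₁) = ln 5.59 / 0.13 = 1.7210 / 0.13 = 13.2383
A₂/A₁ = e^13.2383 ≈ 561464

561463.59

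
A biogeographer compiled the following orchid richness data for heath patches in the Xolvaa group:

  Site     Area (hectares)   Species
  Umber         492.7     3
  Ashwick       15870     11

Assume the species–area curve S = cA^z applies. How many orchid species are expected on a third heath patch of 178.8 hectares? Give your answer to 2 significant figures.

z = ln(11/3) / ln(15870/492.7) = 1.2993 / 3.4723 = 0.3742
c = 3 / 492.7^0.3742 = 3 / 10.17 = 0.2948
S₃ = 0.2948 × 178.8^0.3742 = 0.2948 × 6.963 ≈ 2.053

2.1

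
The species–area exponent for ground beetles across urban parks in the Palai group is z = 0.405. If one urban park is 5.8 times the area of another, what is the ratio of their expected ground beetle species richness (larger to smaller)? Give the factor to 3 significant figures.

S₂/S₁ = (A₂/A₁)^z = 5.8^0.405
ln(S₂/S₁) = 0.405 × ln 5.8 = 0.405 × 1.7579 = 0.7119
S₂/S₁ = e^0.7119 ≈ 2.038

2.04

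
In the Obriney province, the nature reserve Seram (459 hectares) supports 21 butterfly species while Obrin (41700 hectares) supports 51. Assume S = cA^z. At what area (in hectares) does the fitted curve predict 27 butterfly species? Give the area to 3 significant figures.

z = ln(51/21) / ln(41700/459) = 0.8873 / 4.5092 = 0.1968
c = 21 / 459^0.1968 = 21 / 3.34 = 6.287
A = (27/6.287)^(1/0.1968) ⇒ ln A = ln(4.295)/0.1968 = 7.4062
A = e^7.4062 ≈ 1646 hectares

1650 hectares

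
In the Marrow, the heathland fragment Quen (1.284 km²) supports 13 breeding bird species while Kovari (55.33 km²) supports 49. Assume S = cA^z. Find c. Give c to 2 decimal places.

11.90

z = ln(S₂/S₁) / ln(A₂/A₁) = ln(49/13) / ln(55.33/1.284) = 1.3269 / 3.7633 = 0.3526
c = S₁ / A₁^z = 13 / 1.284^0.3526 = 13 / 1.092 = 11.9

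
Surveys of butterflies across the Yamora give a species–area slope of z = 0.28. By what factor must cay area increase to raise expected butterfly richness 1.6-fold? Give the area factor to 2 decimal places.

5.36

(A₂/A₁)^0.28 = 1.6, so A₂/A₁ = 1.6^(1/0.28) = 1.6^3.571
ln(A₂/A₁) = ln 1.6 / 0.28 = 0.4700 / 0.28 = 1.6786
A₂/A₁ = e^1.6786 ≈ 5.358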